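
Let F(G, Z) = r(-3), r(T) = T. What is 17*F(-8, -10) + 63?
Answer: 12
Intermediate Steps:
F(G, Z) = -3
17*F(-8, -10) + 63 = 17*(-3) + 63 = -51 + 63 = 12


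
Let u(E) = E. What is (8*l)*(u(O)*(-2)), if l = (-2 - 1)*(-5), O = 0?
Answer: 0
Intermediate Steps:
l = 15 (l = -3*(-5) = 15)
(8*l)*(u(O)*(-2)) = (8*15)*(0*(-2)) = 120*0 = 0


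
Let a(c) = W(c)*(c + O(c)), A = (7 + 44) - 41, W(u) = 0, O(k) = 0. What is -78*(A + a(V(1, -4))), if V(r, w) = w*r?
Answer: -780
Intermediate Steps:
V(r, w) = r*w
A = 10 (A = 51 - 41 = 10)
a(c) = 0 (a(c) = 0*(c + 0) = 0*c = 0)
-78*(A + a(V(1, -4))) = -78*(10 + 0) = -78*10 = -780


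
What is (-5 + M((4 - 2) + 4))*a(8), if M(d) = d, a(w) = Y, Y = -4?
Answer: -4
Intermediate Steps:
a(w) = -4
(-5 + M((4 - 2) + 4))*a(8) = (-5 + ((4 - 2) + 4))*(-4) = (-5 + (2 + 4))*(-4) = (-5 + 6)*(-4) = 1*(-4) = -4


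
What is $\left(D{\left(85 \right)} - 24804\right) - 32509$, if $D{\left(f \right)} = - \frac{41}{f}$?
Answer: $- \frac{4871646}{85} \approx -57314.0$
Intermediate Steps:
$\left(D{\left(85 \right)} - 24804\right) - 32509 = \left(- \frac{41}{85} - 24804\right) - 32509 = - \frac{2108381}{85} - 32509 = - \frac{4871646}{85}$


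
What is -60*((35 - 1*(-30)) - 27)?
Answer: -2280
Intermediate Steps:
-60*((35 - 1*(-30)) - 27) = -60*((35 + 30) - 27) = -60*(65 - 27) = -60*38 = -2280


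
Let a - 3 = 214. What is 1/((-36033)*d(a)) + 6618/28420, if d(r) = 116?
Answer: 238466149/1024057860 ≈ 0.23286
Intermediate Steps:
a = 217 (a = 3 + 214 = 217)
1/((-36033)*d(a)) + 6618/28420 = 1/(-36033*116) + 6618/28420 = -1/36033*1/116 + 6618*(1/28420) = -1/4179828 + 3309/14210 = 238466149/1024057860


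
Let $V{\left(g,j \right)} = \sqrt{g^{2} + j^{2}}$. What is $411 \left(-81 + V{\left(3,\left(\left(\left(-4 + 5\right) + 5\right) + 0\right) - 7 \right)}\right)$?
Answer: $-33291 + 411 \sqrt{10} \approx -31991.0$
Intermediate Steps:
$411 \left(-81 + V{\left(3,\left(\left(\left(-4 + 5\right) + 5\right) + 0\right) - 7 \right)}\right) = 411 \left(-81 + \sqrt{3^{2} + \left(\left(\left(\left(-4 + 5\right) + 5\right) + 0\right) - 7\right)^{2}}\right) = 411 \left(-81 + \sqrt{9 + \left(\left(\left(1 + 5\right) + 0\right) - 7\right)^{2}}\right) = 411 \left(-81 + \sqrt{9 + \left(\left(6 + 0\right) - 7\right)^{2}}\right) = 411 \left(-81 + \sqrt{9 + \left(6 - 7\right)^{2}}\right) = 411 \left(-81 + \sqrt{9 + \left(-1\right)^{2}}\right) = 411 \left(-81 + \sqrt{9 + 1}\right) = 411 \left(-81 + \sqrt{10}\right) = -33291 + 411 \sqrt{10}$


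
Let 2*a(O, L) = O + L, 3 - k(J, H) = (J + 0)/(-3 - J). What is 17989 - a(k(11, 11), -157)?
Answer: 505837/28 ≈ 18066.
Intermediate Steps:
k(J, H) = 3 - J/(-3 - J) (k(J, H) = 3 - (J + 0)/(-3 - J) = 3 - J/(-3 - J))
a(O, L) = L/2 + O/2 (a(O, L) = (O + L)/2 = (L + O)/2 = L/2 + O/2)
17989 - a(k(11, 11), -157) = 17989 - ((½)*(-157) + ((9 + 4*11)/(3 + 11))/2) = 17989 - (-157/2 + ((9 + 44)/14)/2) = 17989 - (-157/2 + ((1/14)*53)/2) = 17989 - (-157/2 + (½)*(53/14)) = 17989 - (-157/2 + 53/28) = 17989 - 1*(-2145/28) = 17989 + 2145/28 = 505837/28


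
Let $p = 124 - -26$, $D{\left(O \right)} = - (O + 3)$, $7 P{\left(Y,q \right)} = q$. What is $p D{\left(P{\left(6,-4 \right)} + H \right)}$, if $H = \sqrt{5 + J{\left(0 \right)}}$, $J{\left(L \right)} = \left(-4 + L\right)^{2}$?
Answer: $- \frac{2550}{7} - 150 \sqrt{21} \approx -1051.7$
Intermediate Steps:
$P{\left(Y,q \right)} = \frac{q}{7}$
$H = \sqrt{21}$ ($H = \sqrt{5 + \left(-4 + 0\right)^{2}} = \sqrt{5 + \left(-4\right)^{2}} = \sqrt{5 + 16} = \sqrt{21} \approx 4.5826$)
$D{\left(O \right)} = -3 - O$ ($D{\left(O \right)} = - (3 + O) = -3 - O$)
$p = 150$ ($p = 124 + 26 = 150$)
$p D{\left(P{\left(6,-4 \right)} + H \right)} = 150 \left(-3 - \left(\frac{1}{7} \left(-4\right) + \sqrt{21}\right)\right) = 150 \left(-3 - \left(- \frac{4}{7} + \sqrt{21}\right)\right) = 150 \left(-3 + \left(\frac{4}{7} - \sqrt{21}\right)\right) = 150 \left(- \frac{17}{7} - \sqrt{21}\right) = - \frac{2550}{7} - 150 \sqrt{21}$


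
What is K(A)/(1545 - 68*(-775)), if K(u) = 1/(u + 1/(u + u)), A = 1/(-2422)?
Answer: -2422/159102917535 ≈ -1.5223e-8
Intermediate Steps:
A = -1/2422 ≈ -0.00041288
K(u) = 1/(u + 1/(2*u))
K(A)/(1545 - 68*(-775)) = (2*(-1/2422)/(1 + 2*(-1/2422)²))/(1545 - 68*(-775)) = (2*(-1/2422)/(1 + 2*(1/5866084)))/(1545 + 52700) = (2*(-1/2422)/(1 + 1/2933042))/54245 = (2*(-1/2422)/(2933043/2933042))*(1/54245) = (2*(-1/2422)*(2933042/2933043))*(1/54245) = -2422/2933043*1/54245 = -2422/159102917535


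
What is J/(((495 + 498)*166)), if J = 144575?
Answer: 144575/164838 ≈ 0.87707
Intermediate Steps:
J/(((495 + 498)*166)) = 144575/(((495 + 498)*166)) = 144575/((993*166)) = 144575/164838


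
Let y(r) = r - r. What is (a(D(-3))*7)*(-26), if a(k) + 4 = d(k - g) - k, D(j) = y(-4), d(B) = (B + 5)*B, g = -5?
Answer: -8372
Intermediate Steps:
y(r) = 0
d(B) = B*(5 + B) (d(B) = (5 + B)*B = B*(5 + B))
D(j) = 0
a(k) = -4 - k + (5 + k)*(10 + k) (a(k) = -4 + ((k - 1*(-5))*(5 + (k - 1*(-5))) - k) = -4 + ((k + 5)*(5 + (k + 5)) - k) = -4 + ((5 + k)*(5 + (5 + k)) - k) = -4 + ((5 + k)*(10 + k) - k) = -4 + (-k + (5 + k)*(10 + k)) = -4 - k + (5 + k)*(10 + k))
(a(D(-3))*7)*(-26) = ((46 + 0**2 + 14*0)*7)*(-26) = ((46 + 0 + 0)*7)*(-26) = (46*7)*(-26) = 322*(-26) = -8372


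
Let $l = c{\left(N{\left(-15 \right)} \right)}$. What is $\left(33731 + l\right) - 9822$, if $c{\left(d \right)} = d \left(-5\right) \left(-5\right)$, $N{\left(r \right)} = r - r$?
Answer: $23909$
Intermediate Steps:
$N{\left(r \right)} = 0$
$c{\left(d \right)} = 25 d$ ($c{\left(d \right)} = - 5 d \left(-5\right) = 25 d$)
$l = 0$ ($l = 25 \cdot 0 = 0$)
$\left(33731 + l\right) - 9822 = \left(33731 + 0\right) - 9822 = 33731 - 9822 = 23909$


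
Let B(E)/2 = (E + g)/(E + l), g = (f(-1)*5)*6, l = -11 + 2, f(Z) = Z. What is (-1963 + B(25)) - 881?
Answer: -22757/8 ≈ -2844.6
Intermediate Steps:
l = -9
g = -30 (g = -1*5*6 = -5*6 = -30)
B(E) = 2*(-30 + E)/(-9 + E) (B(E) = 2*((E - 30)/(E - 9)) = 2*((-30 + E)/(-9 + E)) = 2*(-30 + E)/(-9 + E))
(-1963 + B(25)) - 881 = (-1963 + 2*(-30 + 25)/(-9 + 25)) - 881 = (-1963 + 2*(-5)/16) - 881 = (-1963 + 2*(1/16)*(-5)) - 881 = (-1963 - 5/8) - 881 = -15709/8 - 881 = -22757/8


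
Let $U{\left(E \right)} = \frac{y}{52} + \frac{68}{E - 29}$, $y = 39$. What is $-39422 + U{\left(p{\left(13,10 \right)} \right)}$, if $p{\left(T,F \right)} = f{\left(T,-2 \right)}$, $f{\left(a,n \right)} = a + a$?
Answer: $- \frac{473327}{12} \approx -39444.0$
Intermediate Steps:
$f{\left(a,n \right)} = 2 a$
$p{\left(T,F \right)} = 2 T$
$U{\left(E \right)} = \frac{3}{4} + \frac{68}{-29 + E}$ ($U{\left(E \right)} = \frac{39}{52} + \frac{68}{E - 29} = 39 \cdot \frac{1}{52} + \frac{68}{-29 + E} = \frac{3}{4} + \frac{68}{-29 + E}$)
$-39422 + U{\left(p{\left(13,10 \right)} \right)} = -39422 + \frac{185 + 3 \cdot 2 \cdot 13}{4 \left(-29 + 2 \cdot 13\right)} = -39422 + \frac{185 + 3 \cdot 26}{4 \left(-29 + 26\right)} = -39422 + \frac{185 + 78}{4 \left(-3\right)} = -39422 + \frac{1}{4} \left(- \frac{1}{3}\right) 263 = -39422 - \frac{263}{12} = - \frac{473327}{12}$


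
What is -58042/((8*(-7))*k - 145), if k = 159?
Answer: 58042/9049 ≈ 6.4142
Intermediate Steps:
-58042/((8*(-7))*k - 145) = -58042/((8*(-7))*159 - 145) = -58042/(-56*159 - 145) = -58042/(-8904 - 145) = -58042/(-9049) = -58042*(-1/9049) = 58042/9049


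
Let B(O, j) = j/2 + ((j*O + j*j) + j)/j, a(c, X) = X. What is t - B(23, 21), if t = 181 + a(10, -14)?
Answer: 223/2 ≈ 111.50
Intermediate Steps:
B(O, j) = j/2 + (j + j² + O*j)/j (B(O, j) = j*(½) + ((O*j + j²) + j)/j = j/2 + ((j² + O*j) + j)/j = j/2 + (j + j² + O*j)/j)
t = 167 (t = 181 - 14 = 167)
t - B(23, 21) = 167 - (1 + 23 + (3/2)*21) = 167 - (1 + 23 + 63/2) = 167 - 1*111/2 = 167 - 111/2 = 223/2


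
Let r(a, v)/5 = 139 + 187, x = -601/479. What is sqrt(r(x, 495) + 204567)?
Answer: sqrt(206197) ≈ 454.09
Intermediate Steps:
x = -601/479 (x = -601*1/479 = -601/479 ≈ -1.2547)
r(a, v) = 1630 (r(a, v) = 5*(139 + 187) = 5*326 = 1630)
sqrt(r(x, 495) + 204567) = sqrt(1630 + 204567) = sqrt(206197)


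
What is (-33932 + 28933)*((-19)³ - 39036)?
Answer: 229429105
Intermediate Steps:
(-33932 + 28933)*((-19)³ - 39036) = -4999*(-6859 - 39036) = -4999*(-45895) = 229429105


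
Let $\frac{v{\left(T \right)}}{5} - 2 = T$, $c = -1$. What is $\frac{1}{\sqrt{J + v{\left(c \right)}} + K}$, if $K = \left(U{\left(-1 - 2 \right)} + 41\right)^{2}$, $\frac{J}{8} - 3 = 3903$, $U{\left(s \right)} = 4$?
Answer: $\frac{2025}{4069372} - \frac{\sqrt{31253}}{4069372} \approx 0.00045418$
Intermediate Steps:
$J = 31248$ ($J = 24 + 8 \cdot 3903 = 24 + 31224 = 31248$)
$K = 2025$ ($K = \left(4 + 41\right)^{2} = 45^{2} = 2025$)
$v{\left(T \right)} = 10 + 5 T$
$\frac{1}{\sqrt{J + v{\left(c \right)}} + K} = \frac{1}{\sqrt{31248 + \left(10 + 5 \left(-1\right)\right)} + 2025} = \frac{1}{\sqrt{31248 + \left(10 - 5\right)} + 2025} = \frac{1}{\sqrt{31248 + 5} + 2025} = \frac{1}{\sqrt{31253} + 2025} = \frac{1}{2025 + \sqrt{31253}}$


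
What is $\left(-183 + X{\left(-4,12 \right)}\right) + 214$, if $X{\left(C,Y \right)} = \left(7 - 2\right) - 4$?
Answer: $32$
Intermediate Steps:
$X{\left(C,Y \right)} = 1$ ($X{\left(C,Y \right)} = 5 - 4 = 1$)
$\left(-183 + X{\left(-4,12 \right)}\right) + 214 = \left(-183 + 1\right) + 214 = -182 + 214 = 32$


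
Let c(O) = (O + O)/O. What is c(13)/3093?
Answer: 2/3093 ≈ 0.00064662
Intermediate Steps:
c(O) = 2 (c(O) = (2*O)/O = 2)
c(13)/3093 = 2/3093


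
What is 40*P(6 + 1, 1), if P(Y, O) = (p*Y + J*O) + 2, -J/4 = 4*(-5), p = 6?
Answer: 4960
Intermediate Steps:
J = 80 (J = -16*(-5) = -4*(-20) = 80)
P(Y, O) = 2 + 6*Y + 80*O (P(Y, O) = (6*Y + 80*O) + 2 = 2 + 6*Y + 80*O)
40*P(6 + 1, 1) = 40*(2 + 6*(6 + 1) + 80*1) = 40*(2 + 6*7 + 80) = 40*(2 + 42 + 80) = 40*124 = 4960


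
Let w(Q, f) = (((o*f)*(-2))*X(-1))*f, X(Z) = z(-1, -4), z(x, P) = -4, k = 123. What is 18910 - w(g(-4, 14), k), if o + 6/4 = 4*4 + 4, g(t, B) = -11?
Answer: -2220182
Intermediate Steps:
o = 37/2 (o = -3/2 + (4*4 + 4) = -3/2 + (16 + 4) = -3/2 + 20 = 37/2 ≈ 18.500)
X(Z) = -4
w(Q, f) = 148*f**2 (w(Q, f) = (((37*f/2)*(-2))*(-4))*f = (-37*f*(-4))*f = (148*f)*f = 148*f**2)
18910 - w(g(-4, 14), k) = 18910 - 148*123**2 = 18910 - 148*15129 = 18910 - 1*2239092 = 18910 - 2239092 = -2220182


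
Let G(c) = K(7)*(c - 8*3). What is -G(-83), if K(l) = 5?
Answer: 535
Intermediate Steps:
G(c) = -120 + 5*c (G(c) = 5*(c - 8*3) = 5*(c - 24) = 5*(-24 + c) = -120 + 5*c)
-G(-83) = -(-120 + 5*(-83)) = -(-120 - 415) = -1*(-535) = 535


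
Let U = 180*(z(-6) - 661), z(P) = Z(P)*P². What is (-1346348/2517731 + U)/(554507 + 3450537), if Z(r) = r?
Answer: -99362590502/2520905858791 ≈ -0.039415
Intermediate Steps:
z(P) = P³ (z(P) = P*P² = P³)
U = -157860 (U = 180*((-6)³ - 661) = 180*(-216 - 661) = 180*(-877) = -157860)
(-1346348/2517731 + U)/(554507 + 3450537) = (-1346348/2517731 - 157860)/(554507 + 3450537) = (-1346348*1/2517731 - 157860)/4005044 = (-1346348/2517731 - 157860)*(1/4005044) = -397450362008/2517731*1/4005044 = -99362590502/2520905858791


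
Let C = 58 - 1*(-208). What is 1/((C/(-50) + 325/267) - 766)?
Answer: -6675/5140436 ≈ -0.0012985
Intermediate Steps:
C = 266 (C = 58 + 208 = 266)
1/((C/(-50) + 325/267) - 766) = 1/((266/(-50) + 325/267) - 766) = 1/((266*(-1/50) + 325*(1/267)) - 766) = 1/((-133/25 + 325/267) - 766) = 1/(-27386/6675 - 766) = 1/(-5140436/6675) = -6675/5140436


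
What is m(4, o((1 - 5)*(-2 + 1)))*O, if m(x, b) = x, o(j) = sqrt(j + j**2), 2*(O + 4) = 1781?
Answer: 3546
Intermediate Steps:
O = 1773/2 (O = -4 + (1/2)*1781 = -4 + 1781/2 = 1773/2 ≈ 886.50)
m(4, o((1 - 5)*(-2 + 1)))*O = 4*(1773/2) = 3546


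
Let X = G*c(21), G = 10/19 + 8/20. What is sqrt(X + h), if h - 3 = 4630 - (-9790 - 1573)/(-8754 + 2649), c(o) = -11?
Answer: 11*sqrt(169863078)/2109 ≈ 67.978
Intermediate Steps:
G = 88/95 (G = 10*(1/19) + 8*(1/20) = 10/19 + 2/5 = 88/95 ≈ 0.92632)
h = 2570282/555 (h = 3 + (4630 - (-9790 - 1573)/(-8754 + 2649)) = 3 + (4630 - (-11363)/(-6105)) = 3 + (4630 - (-11363)*(-1)/6105) = 3 + (4630 - 1*1033/555) = 3 + (4630 - 1033/555) = 3 + 2568617/555 = 2570282/555 ≈ 4631.1)
X = -968/95 (X = (88/95)*(-11) = -968/95 ≈ -10.189)
sqrt(X + h) = sqrt(-968/95 + 2570282/555) = sqrt(9745582/2109) = 11*sqrt(169863078)/2109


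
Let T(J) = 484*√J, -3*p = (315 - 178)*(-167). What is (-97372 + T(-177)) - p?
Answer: -314995/3 + 484*I*√177 ≈ -1.05e+5 + 6439.2*I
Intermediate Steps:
p = 22879/3 (p = -(315 - 178)*(-167)/3 = -137*(-167)/3 = -⅓*(-22879) = 22879/3 ≈ 7626.3)
(-97372 + T(-177)) - p = (-97372 + 484*√(-177)) - 1*22879/3 = (-97372 + 484*(I*√177)) - 22879/3 = (-97372 + 484*I*√177) - 22879/3 = -314995/3 + 484*I*√177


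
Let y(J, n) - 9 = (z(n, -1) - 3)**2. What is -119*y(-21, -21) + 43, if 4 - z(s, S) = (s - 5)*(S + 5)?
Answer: -1313003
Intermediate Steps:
z(s, S) = 4 - (-5 + s)*(5 + S) (z(s, S) = 4 - (s - 5)*(S + 5) = 4 - (-5 + s)*(5 + S))
y(J, n) = 9 + (21 - 4*n)**2 (y(J, n) = 9 + ((29 - 5*n + 5*(-1) - 1*(-1)*n) - 3)**2 = 9 + ((29 - 5*n - 5 + n) - 3)**2 = 9 + ((24 - 4*n) - 3)**2 = 9 + (21 - 4*n)**2)
-119*y(-21, -21) + 43 = -119*(9 + (-21 + 4*(-21))**2) + 43 = -119*(9 + (-21 - 84)**2) + 43 = -119*(9 + (-105)**2) + 43 = -119*(9 + 11025) + 43 = -119*11034 + 43 = -1313046 + 43 = -1313003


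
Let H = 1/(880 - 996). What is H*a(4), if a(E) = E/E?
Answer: -1/116 ≈ -0.0086207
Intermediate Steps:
a(E) = 1
H = -1/116 (H = 1/(-116) = -1/116 ≈ -0.0086207)
H*a(4) = -1/116*1 = -1/116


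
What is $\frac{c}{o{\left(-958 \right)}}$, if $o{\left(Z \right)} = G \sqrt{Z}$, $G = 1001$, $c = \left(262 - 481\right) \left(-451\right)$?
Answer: $- \frac{8979 i \sqrt{958}}{87178} \approx - 3.1879 i$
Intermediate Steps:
$c = 98769$ ($c = \left(-219\right) \left(-451\right) = 98769$)
$o{\left(Z \right)} = 1001 \sqrt{Z}$
$\frac{c}{o{\left(-958 \right)}} = \frac{98769}{1001 \sqrt{-958}} = \frac{98769}{1001 i \sqrt{958}} = 98769 \left(- \frac{i \sqrt{958}}{958958}\right) = - \frac{8979 i \sqrt{958}}{87178}$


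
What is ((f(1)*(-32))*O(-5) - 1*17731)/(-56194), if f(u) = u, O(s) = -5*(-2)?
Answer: 18051/56194 ≈ 0.32123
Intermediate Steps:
O(s) = 10
((f(1)*(-32))*O(-5) - 1*17731)/(-56194) = ((1*(-32))*10 - 1*17731)/(-56194) = (-32*10 - 17731)*(-1/56194) = (-320 - 17731)*(-1/56194) = -18051*(-1/56194) = 18051/56194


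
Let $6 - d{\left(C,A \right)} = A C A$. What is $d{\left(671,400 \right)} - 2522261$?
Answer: $-109882255$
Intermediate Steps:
$d{\left(C,A \right)} = 6 - C A^{2}$ ($d{\left(C,A \right)} = 6 - A C A = 6 - C A^{2}$)
$d{\left(671,400 \right)} - 2522261 = \left(6 - 671 \cdot 400^{2}\right) - 2522261 = \left(6 - 671 \cdot 160000\right) - 2522261 = \left(6 - 107360000\right) - 2522261 = -107359994 - 2522261 = -109882255$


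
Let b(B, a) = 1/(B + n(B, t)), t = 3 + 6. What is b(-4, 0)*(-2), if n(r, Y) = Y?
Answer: -2/5 ≈ -0.40000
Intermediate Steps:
t = 9
b(B, a) = 1/(9 + B) (b(B, a) = 1/(B + 9) = 1/(9 + B))
b(-4, 0)*(-2) = -2/(9 - 4) = -2/5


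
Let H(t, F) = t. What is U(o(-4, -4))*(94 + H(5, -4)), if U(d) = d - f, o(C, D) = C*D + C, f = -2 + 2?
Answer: 1188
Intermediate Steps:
f = 0
o(C, D) = C + C*D
U(d) = d (U(d) = d - 1*0 = d + 0 = d)
U(o(-4, -4))*(94 + H(5, -4)) = (-4*(1 - 4))*(94 + 5) = -4*(-3)*99 = 12*99 = 1188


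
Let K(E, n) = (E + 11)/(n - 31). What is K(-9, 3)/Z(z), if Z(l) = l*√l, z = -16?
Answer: -I/896 ≈ -0.0011161*I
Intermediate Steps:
Z(l) = l^(3/2)
K(E, n) = (11 + E)/(-31 + n)
K(-9, 3)/Z(z) = ((11 - 9)/(-31 + 3))/((-16)^(3/2)) = (2/(-28))/((-64*I)) = (-1/28*2)*(I/64) = -I/896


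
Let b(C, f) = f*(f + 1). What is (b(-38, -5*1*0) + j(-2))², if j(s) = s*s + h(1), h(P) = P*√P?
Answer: 25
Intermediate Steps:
h(P) = P^(3/2)
b(C, f) = f*(1 + f)
j(s) = 1 + s² (j(s) = s*s + 1^(3/2) = s² + 1 = 1 + s²)
(b(-38, -5*1*0) + j(-2))² = ((-5*1*0)*(1 - 5*1*0) + (1 + (-2)²))² = ((-5*0)*(1 - 5*0) + (1 + 4))² = (0*(1 + 0) + 5)² = (0*1 + 5)² = (0 + 5)² = 5² = 25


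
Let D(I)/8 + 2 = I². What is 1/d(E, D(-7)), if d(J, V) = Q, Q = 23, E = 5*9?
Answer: 1/23 ≈ 0.043478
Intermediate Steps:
D(I) = -16 + 8*I²
E = 45
d(J, V) = 23
1/d(E, D(-7)) = 1/23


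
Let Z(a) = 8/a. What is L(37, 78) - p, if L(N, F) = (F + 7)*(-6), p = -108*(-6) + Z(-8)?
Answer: -1157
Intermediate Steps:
p = 647 (p = -108*(-6) + 8/(-8) = 648 + 8*(-1/8) = 648 - 1 = 647)
L(N, F) = -42 - 6*F (L(N, F) = (7 + F)*(-6) = -42 - 6*F)
L(37, 78) - p = (-42 - 6*78) - 1*647 = (-42 - 468) - 647 = -510 - 647 = -1157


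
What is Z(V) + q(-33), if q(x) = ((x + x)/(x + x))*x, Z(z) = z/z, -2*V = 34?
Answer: -32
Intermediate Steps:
V = -17 (V = -1/2*34 = -17)
Z(z) = 1
q(x) = x (q(x) = ((2*x)/((2*x)))*x = ((2*x)*(1/(2*x)))*x = 1*x = x)
Z(V) + q(-33) = 1 - 33 = -32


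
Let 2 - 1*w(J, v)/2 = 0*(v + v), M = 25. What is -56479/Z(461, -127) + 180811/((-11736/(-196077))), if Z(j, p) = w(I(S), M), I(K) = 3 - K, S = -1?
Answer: 11762389687/3912 ≈ 3.0067e+6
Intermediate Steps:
w(J, v) = 4 (w(J, v) = 4 - 0*(v + v) = 4 - 0*2*v = 4 - 2*0 = 4 + 0 = 4)
Z(j, p) = 4
-56479/Z(461, -127) + 180811/((-11736/(-196077))) = -56479/4 + 180811/((-11736/(-196077))) = -56479*¼ + 180811/((-11736*(-1/196077))) = -56479/4 + 180811/(3912/65359) = -56479/4 + 180811*(65359/3912) = -56479/4 + 11817626149/3912 = 11762389687/3912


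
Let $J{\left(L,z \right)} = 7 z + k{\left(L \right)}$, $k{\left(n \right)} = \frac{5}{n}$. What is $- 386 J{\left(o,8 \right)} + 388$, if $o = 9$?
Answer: $- \frac{192982}{9} \approx -21442.0$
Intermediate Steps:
$J{\left(L,z \right)} = \frac{5}{L} + 7 z$ ($J{\left(L,z \right)} = 7 z + \frac{5}{L} = \frac{5}{L} + 7 z$)
$- 386 J{\left(o,8 \right)} + 388 = - 386 \left(\frac{5}{9} + 7 \cdot 8\right) + 388 = - 386 \left(5 \cdot \frac{1}{9} + 56\right) + 388 = - 386 \left(\frac{5}{9} + 56\right) + 388 = \left(-386\right) \frac{509}{9} + 388 = - \frac{196474}{9} + 388 = - \frac{192982}{9}$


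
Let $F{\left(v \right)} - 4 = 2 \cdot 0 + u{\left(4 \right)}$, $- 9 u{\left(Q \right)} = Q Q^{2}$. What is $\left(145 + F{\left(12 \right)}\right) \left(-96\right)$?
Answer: $- \frac{40864}{3} \approx -13621.0$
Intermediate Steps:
$u{\left(Q \right)} = - \frac{Q^{3}}{9}$ ($u{\left(Q \right)} = - \frac{Q Q^{2}}{9} = - \frac{Q^{3}}{9}$)
$F{\left(v \right)} = - \frac{28}{9}$ ($F{\left(v \right)} = 4 + \left(2 \cdot 0 - \frac{4^{3}}{9}\right) = 4 + \left(0 - \frac{64}{9}\right) = 4 - \frac{64}{9} = - \frac{28}{9}$)
$\left(145 + F{\left(12 \right)}\right) \left(-96\right) = \left(145 - \frac{28}{9}\right) \left(-96\right) = \frac{1277}{9} \left(-96\right) = - \frac{40864}{3}$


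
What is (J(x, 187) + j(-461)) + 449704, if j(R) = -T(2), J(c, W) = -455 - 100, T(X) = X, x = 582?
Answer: 449147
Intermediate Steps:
J(c, W) = -555
j(R) = -2 (j(R) = -1*2 = -2)
(J(x, 187) + j(-461)) + 449704 = (-555 - 2) + 449704 = -557 + 449704 = 449147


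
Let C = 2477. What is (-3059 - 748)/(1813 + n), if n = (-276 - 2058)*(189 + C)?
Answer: 3807/6220631 ≈ 0.00061200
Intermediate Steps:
n = -6222444 (n = (-276 - 2058)*(189 + 2477) = -2334*2666 = -6222444)
(-3059 - 748)/(1813 + n) = (-3059 - 748)/(1813 - 6222444) = -3807/(-6220631) = -3807*(-1/6220631) = 3807/6220631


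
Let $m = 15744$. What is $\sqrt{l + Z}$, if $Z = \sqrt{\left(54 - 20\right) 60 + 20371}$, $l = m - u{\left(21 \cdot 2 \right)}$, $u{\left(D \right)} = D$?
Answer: $\sqrt{15702 + \sqrt{22411}} \approx 125.9$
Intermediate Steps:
$l = 15702$ ($l = 15744 - 21 \cdot 2 = 15744 - 42 = 15702$)
$Z = \sqrt{22411}$ ($Z = \sqrt{34 \cdot 60 + 20371} = \sqrt{2040 + 20371} = \sqrt{22411} \approx 149.7$)
$\sqrt{l + Z} = \sqrt{15702 + \sqrt{22411}}$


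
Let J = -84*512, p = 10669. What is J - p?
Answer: -53677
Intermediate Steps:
J = -43008
J - p = -43008 - 1*10669 = -43008 - 10669 = -53677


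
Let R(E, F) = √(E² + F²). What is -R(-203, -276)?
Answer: -√117385 ≈ -342.61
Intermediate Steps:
-R(-203, -276) = -√((-203)² + (-276)²) = -√(41209 + 76176) = -√117385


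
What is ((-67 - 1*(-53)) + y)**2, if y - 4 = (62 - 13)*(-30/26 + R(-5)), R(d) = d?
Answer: 16402500/169 ≈ 97056.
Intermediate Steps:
y = -3868/13 (y = 4 + (62 - 13)*(-30/26 - 5) = 4 + 49*(-30*1/26 - 5) = 4 + 49*(-15/13 - 5) = 4 + 49*(-80/13) = 4 - 3920/13 = -3868/13 ≈ -297.54)
((-67 - 1*(-53)) + y)**2 = ((-67 - 1*(-53)) - 3868/13)**2 = ((-67 + 53) - 3868/13)**2 = (-14 - 3868/13)**2 = (-4050/13)**2 = 16402500/169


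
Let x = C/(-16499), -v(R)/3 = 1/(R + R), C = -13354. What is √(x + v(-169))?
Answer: √150574790702/428974 ≈ 0.90458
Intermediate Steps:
v(R) = -3/(2*R) (v(R) = -3/(R + R) = -3*1/(2*R) = -3/(2*R))
x = 13354/16499 (x = -13354/(-16499) = -13354*(-1/16499) = 13354/16499 ≈ 0.80938)
√(x + v(-169)) = √(13354/16499 - 3/2/(-169)) = √(13354/16499 - 3/2*(-1/169)) = √(13354/16499 + 3/338) = √(4563149/5576662) = √150574790702/428974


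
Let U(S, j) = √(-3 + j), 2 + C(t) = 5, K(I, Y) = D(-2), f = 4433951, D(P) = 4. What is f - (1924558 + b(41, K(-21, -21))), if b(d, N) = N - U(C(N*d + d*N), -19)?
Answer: 2509389 + I*√22 ≈ 2.5094e+6 + 4.6904*I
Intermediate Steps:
K(I, Y) = 4
C(t) = 3 (C(t) = -2 + 5 = 3)
b(d, N) = N - I*√22 (b(d, N) = N - √(-3 - 19) = N - √(-22) = N - I*√22)
f - (1924558 + b(41, K(-21, -21))) = 4433951 - (1924558 + (4 - I*√22)) = 4433951 - (1924562 - I*√22) = 4433951 + (-1924562 + I*√22) = 2509389 + I*√22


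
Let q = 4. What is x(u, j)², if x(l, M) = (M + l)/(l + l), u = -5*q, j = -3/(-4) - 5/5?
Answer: 6561/25600 ≈ 0.25629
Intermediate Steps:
j = -¼ (j = -3*(-¼) - 5*⅕ = ¾ - 1 = -¼ ≈ -0.25000)
u = -20 (u = -5*4 = -20)
x(l, M) = (M + l)/(2*l) (x(l, M) = (M + l)/((2*l)) = (M + l)*(1/(2*l)) = (M + l)/(2*l))
x(u, j)² = ((½)*(-¼ - 20)/(-20))² = ((½)*(-1/20)*(-81/4))² = (81/160)² = 6561/25600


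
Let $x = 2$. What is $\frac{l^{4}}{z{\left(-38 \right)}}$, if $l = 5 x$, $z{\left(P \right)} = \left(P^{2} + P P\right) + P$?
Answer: $\frac{200}{57} \approx 3.5088$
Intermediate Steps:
$z{\left(P \right)} = P + 2 P^{2}$ ($z{\left(P \right)} = \left(P^{2} + P^{2}\right) + P = 2 P^{2} + P = P + 2 P^{2}$)
$l = 10$ ($l = 5 \cdot 2 = 10$)
$\frac{l^{4}}{z{\left(-38 \right)}} = \frac{10^{4}}{\left(-38\right) \left(1 + 2 \left(-38\right)\right)} = \frac{10000}{\left(-38\right) \left(1 - 76\right)} = \frac{10000}{\left(-38\right) \left(-75\right)} = \frac{10000}{2850} = 10000 \cdot \frac{1}{2850} = \frac{200}{57}$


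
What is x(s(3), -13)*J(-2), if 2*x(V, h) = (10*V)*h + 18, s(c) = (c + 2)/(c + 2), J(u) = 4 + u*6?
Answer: 448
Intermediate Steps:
J(u) = 4 + 6*u
s(c) = 1 (s(c) = (2 + c)/(2 + c) = 1)
x(V, h) = 9 + 5*V*h (x(V, h) = ((10*V)*h + 18)/2 = (10*V*h + 18)/2 = (18 + 10*V*h)/2 = 9 + 5*V*h)
x(s(3), -13)*J(-2) = (9 + 5*1*(-13))*(4 + 6*(-2)) = (9 - 65)*(4 - 12) = -56*(-8) = 448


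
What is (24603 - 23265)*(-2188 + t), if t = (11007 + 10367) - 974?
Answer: 24367656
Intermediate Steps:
t = 20400 (t = 21374 - 974 = 20400)
(24603 - 23265)*(-2188 + t) = (24603 - 23265)*(-2188 + 20400) = 1338*18212 = 24367656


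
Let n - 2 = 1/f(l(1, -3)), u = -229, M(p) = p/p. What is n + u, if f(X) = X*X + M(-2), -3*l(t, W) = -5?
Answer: -7709/34 ≈ -226.74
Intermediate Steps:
l(t, W) = 5/3 (l(t, W) = -⅓*(-5) = 5/3)
M(p) = 1
f(X) = 1 + X² (f(X) = X*X + 1 = X² + 1 = 1 + X²)
n = 77/34 (n = 2 + 1/(1 + (5/3)²) = 2 + 1/(1 + 25/9) = 2 + 1/(34/9) = 2 + 9/34 = 77/34 ≈ 2.2647)
n + u = 77/34 - 229 = -7709/34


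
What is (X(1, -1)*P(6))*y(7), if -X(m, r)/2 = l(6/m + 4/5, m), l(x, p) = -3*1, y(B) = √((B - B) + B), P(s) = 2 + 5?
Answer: 42*√7 ≈ 111.12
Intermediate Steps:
P(s) = 7
y(B) = √B (y(B) = √(0 + B) = √B)
l(x, p) = -3
X(m, r) = 6 (X(m, r) = -2*(-3) = 6)
(X(1, -1)*P(6))*y(7) = (6*7)*√7 = 42*√7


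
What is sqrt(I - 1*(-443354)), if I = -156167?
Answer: sqrt(287187) ≈ 535.90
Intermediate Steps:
sqrt(I - 1*(-443354)) = sqrt(-156167 - 1*(-443354)) = sqrt(-156167 + 443354) = sqrt(287187)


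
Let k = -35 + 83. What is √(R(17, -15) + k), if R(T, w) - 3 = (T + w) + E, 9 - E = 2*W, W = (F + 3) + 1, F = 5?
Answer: 2*√11 ≈ 6.6332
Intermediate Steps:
W = 9 (W = (5 + 3) + 1 = 8 + 1 = 9)
E = -9 (E = 9 - 2*9 = 9 - 1*18 = 9 - 18 = -9)
R(T, w) = -6 + T + w (R(T, w) = 3 + ((T + w) - 9) = 3 + (-9 + T + w) = -6 + T + w)
k = 48
√(R(17, -15) + k) = √((-6 + 17 - 15) + 48) = √(-4 + 48) = √44 = 2*√11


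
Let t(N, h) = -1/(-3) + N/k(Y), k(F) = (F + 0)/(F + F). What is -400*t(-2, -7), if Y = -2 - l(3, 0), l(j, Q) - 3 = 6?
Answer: 4400/3 ≈ 1466.7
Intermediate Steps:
l(j, Q) = 9 (l(j, Q) = 3 + 6 = 9)
Y = -11 (Y = -2 - 1*9 = -2 - 9 = -11)
k(F) = ½ (k(F) = F/((2*F)) = F*(1/(2*F)) = ½)
t(N, h) = ⅓ + 2*N (t(N, h) = -1/(-3) + N/(½) = -1*(-⅓) + N*2 = ⅓ + 2*N)
-400*t(-2, -7) = -400*(⅓ + 2*(-2)) = -400*(⅓ - 4) = -400*(-11/3) = 4400/3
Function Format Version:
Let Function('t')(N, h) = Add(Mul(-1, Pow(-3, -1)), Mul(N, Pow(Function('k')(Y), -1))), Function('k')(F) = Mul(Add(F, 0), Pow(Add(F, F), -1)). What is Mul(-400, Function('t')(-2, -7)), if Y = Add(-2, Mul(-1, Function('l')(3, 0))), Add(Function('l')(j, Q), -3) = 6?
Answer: Rational(4400, 3) ≈ 1466.7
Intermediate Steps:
Function('l')(j, Q) = 9 (Function('l')(j, Q) = Add(3, 6) = 9)
Y = -11 (Y = Add(-2, Mul(-1, 9)) = Add(-2, -9) = -11)
Function('k')(F) = Rational(1, 2) (Function('k')(F) = Mul(F, Pow(Mul(2, F), -1)) = Mul(F, Mul(Rational(1, 2), Pow(F, -1))) = Rational(1, 2))
Function('t')(N, h) = Add(Rational(1, 3), Mul(2, N)) (Function('t')(N, h) = Add(Mul(-1, Pow(-3, -1)), Mul(N, Pow(Rational(1, 2), -1))) = Add(Mul(-1, Rational(-1, 3)), Mul(N, 2)) = Add(Rational(1, 3), Mul(2, N)))
Mul(-400, Function('t')(-2, -7)) = Mul(-400, Add(Rational(1, 3), Mul(2, -2))) = Mul(-400, Add(Rational(1, 3), -4)) = Mul(-400, Rational(-11, 3)) = Rational(4400, 3)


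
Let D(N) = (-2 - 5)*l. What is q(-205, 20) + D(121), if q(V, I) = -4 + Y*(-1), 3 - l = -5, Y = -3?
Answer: -57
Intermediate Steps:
l = 8 (l = 3 - 1*(-5) = 3 + 5 = 8)
q(V, I) = -1 (q(V, I) = -4 - 3*(-1) = -4 + 3 = -1)
D(N) = -56 (D(N) = (-2 - 5)*8 = -7*8 = -56)
q(-205, 20) + D(121) = -1 - 56 = -57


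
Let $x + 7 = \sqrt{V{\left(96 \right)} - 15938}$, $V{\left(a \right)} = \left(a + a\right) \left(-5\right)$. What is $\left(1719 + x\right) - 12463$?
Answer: $-10751 + i \sqrt{16898} \approx -10751.0 + 129.99 i$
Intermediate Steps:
$V{\left(a \right)} = - 10 a$ ($V{\left(a \right)} = 2 a \left(-5\right) = - 10 a$)
$x = -7 + i \sqrt{16898}$ ($x = -7 + \sqrt{\left(-10\right) 96 - 15938} = -7 + \sqrt{-960 - 15938} = -7 + \sqrt{-16898} = -7 + i \sqrt{16898} \approx -7.0 + 129.99 i$)
$\left(1719 + x\right) - 12463 = \left(1719 - \left(7 - i \sqrt{16898}\right)\right) - 12463 = \left(1712 + i \sqrt{16898}\right) - 12463 = -10751 + i \sqrt{16898}$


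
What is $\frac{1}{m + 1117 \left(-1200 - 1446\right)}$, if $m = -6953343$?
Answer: $- \frac{1}{9908925} \approx -1.0092 \cdot 10^{-7}$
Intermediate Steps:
$\frac{1}{m + 1117 \left(-1200 - 1446\right)} = \frac{1}{-6953343 + 1117 \left(-1200 - 1446\right)} = \frac{1}{-6953343 + 1117 \left(-2646\right)} = \frac{1}{-6953343 - 2955582} = \frac{1}{-9908925} = - \frac{1}{9908925}$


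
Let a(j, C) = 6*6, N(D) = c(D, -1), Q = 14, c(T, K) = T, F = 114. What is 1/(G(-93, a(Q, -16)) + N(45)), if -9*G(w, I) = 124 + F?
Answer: 9/167 ≈ 0.053892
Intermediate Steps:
N(D) = D
a(j, C) = 36
G(w, I) = -238/9 (G(w, I) = -(124 + 114)/9 = -1/9*238 = -238/9)
1/(G(-93, a(Q, -16)) + N(45)) = 1/(-238/9 + 45) = 1/(167/9) = 9/167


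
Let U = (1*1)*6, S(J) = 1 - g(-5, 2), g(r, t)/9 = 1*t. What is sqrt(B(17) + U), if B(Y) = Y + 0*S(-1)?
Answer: sqrt(23) ≈ 4.7958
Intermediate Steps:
g(r, t) = 9*t (g(r, t) = 9*(1*t) = 9*t)
S(J) = -17 (S(J) = 1 - 9*2 = 1 - 1*18 = 1 - 18 = -17)
U = 6 (U = 1*6 = 6)
B(Y) = Y (B(Y) = Y + 0*(-17) = Y + 0 = Y)
sqrt(B(17) + U) = sqrt(17 + 6) = sqrt(23)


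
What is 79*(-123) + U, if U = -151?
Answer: -9868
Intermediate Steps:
79*(-123) + U = 79*(-123) - 151 = -9717 - 151 = -9868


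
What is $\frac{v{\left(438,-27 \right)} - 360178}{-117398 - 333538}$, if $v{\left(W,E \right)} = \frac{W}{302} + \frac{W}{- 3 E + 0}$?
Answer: $\frac{1468417747}{1838466072} \approx 0.79872$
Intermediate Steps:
$v{\left(W,E \right)} = \frac{W}{302} - \frac{W}{3 E}$ ($v{\left(W,E \right)} = W \frac{1}{302} + \frac{W}{\left(-3\right) E} = \frac{W}{302} + W \left(- \frac{1}{3 E}\right) = \frac{W}{302} - \frac{W}{3 E}$)
$\frac{v{\left(438,-27 \right)} - 360178}{-117398 - 333538} = \frac{\left(\frac{1}{302} \cdot 438 - \frac{146}{-27}\right) - 360178}{-117398 - 333538} = \frac{\left(\frac{219}{151} - 146 \left(- \frac{1}{27}\right)\right) - 360178}{-450936} = \left(\left(\frac{219}{151} + \frac{146}{27}\right) - 360178\right) \left(- \frac{1}{450936}\right) = \left(\frac{27959}{4077} - 360178\right) \left(- \frac{1}{450936}\right) = \left(- \frac{1468417747}{4077}\right) \left(- \frac{1}{450936}\right) = \frac{1468417747}{1838466072}$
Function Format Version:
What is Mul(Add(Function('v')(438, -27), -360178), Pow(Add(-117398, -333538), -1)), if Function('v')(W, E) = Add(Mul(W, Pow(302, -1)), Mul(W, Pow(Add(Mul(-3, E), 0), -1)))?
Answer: Rational(1468417747, 1838466072) ≈ 0.79872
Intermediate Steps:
Function('v')(W, E) = Add(Mul(Rational(1, 302), W), Mul(Rational(-1, 3), W, Pow(E, -1))) (Function('v')(W, E) = Add(Mul(W, Rational(1, 302)), Mul(W, Pow(Mul(-3, E), -1))) = Add(Mul(Rational(1, 302), W), Mul(W, Mul(Rational(-1, 3), Pow(E, -1)))) = Add(Mul(Rational(1, 302), W), Mul(Rational(-1, 3), W, Pow(E, -1))))
Mul(Add(Function('v')(438, -27), -360178), Pow(Add(-117398, -333538), -1)) = Mul(Add(Add(Mul(Rational(1, 302), 438), Mul(Rational(-1, 3), 438, Pow(-27, -1))), -360178), Pow(Add(-117398, -333538), -1)) = Mul(Add(Add(Rational(219, 151), Mul(Rational(-1, 3), 438, Rational(-1, 27))), -360178), Pow(-450936, -1)) = Mul(Add(Add(Rational(219, 151), Rational(146, 27)), -360178), Rational(-1, 450936)) = Mul(Add(Rational(27959, 4077), -360178), Rational(-1, 450936)) = Mul(Rational(-1468417747, 4077), Rational(-1, 450936)) = Rational(1468417747, 1838466072)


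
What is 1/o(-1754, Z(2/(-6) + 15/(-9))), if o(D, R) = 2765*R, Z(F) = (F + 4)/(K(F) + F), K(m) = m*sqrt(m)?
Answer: -1/2765 - I*sqrt(2)/2765 ≈ -0.00036166 - 0.00051147*I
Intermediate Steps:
K(m) = m**(3/2)
Z(F) = (4 + F)/(F + F**(3/2)) (Z(F) = (F + 4)/(F**(3/2) + F) = (4 + F)/(F + F**(3/2)))
1/o(-1754, Z(2/(-6) + 15/(-9))) = 1/(2765*((4 + (2/(-6) + 15/(-9)))/((2/(-6) + 15/(-9)) + (2/(-6) + 15/(-9))**(3/2)))) = 1/(2765*((4 + (2*(-1/6) + 15*(-1/9)))/((2*(-1/6) + 15*(-1/9)) + (2*(-1/6) + 15*(-1/9))**(3/2)))) = 1/(2765*((4 + (-1/3 - 5/3))/((-1/3 - 5/3) + (-1/3 - 5/3)**(3/2)))) = 1/(2765*((4 - 2)/(-2 + (-2)**(3/2)))) = 1/(2765*(2/(-2 - 2*I*sqrt(2)))) = 1/(5530/(-2 - 2*I*sqrt(2))) = -1/2765 - I*sqrt(2)/2765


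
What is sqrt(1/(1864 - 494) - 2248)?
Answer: I*sqrt(4219269830)/1370 ≈ 47.413*I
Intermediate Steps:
sqrt(1/(1864 - 494) - 2248) = sqrt(1/1370 - 2248) = sqrt(-3079759/1370) = I*sqrt(4219269830)/1370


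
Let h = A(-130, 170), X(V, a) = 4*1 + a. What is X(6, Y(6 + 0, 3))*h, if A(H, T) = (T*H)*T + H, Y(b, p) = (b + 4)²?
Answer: -390741520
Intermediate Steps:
Y(b, p) = (4 + b)²
X(V, a) = 4 + a
A(H, T) = H + H*T² (A(H, T) = (H*T)*T + H = H*T² + H = H + H*T²)
h = -3757130 (h = -130*(1 + 170²) = -130*(1 + 28900) = -130*28901 = -3757130)
X(6, Y(6 + 0, 3))*h = (4 + (4 + (6 + 0))²)*(-3757130) = (4 + (4 + 6)²)*(-3757130) = (4 + 10²)*(-3757130) = (4 + 100)*(-3757130) = 104*(-3757130) = -390741520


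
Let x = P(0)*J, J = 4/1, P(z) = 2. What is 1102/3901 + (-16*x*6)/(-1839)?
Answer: 1674182/2391313 ≈ 0.70011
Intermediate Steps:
J = 4 (J = 4*1 = 4)
x = 8 (x = 2*4 = 8)
1102/3901 + (-16*x*6)/(-1839) = 1102/3901 + (-16*8*6)/(-1839) = 1102*(1/3901) - 128*6*(-1/1839) = 1102/3901 - 768*(-1/1839) = 1102/3901 + 256/613 = 1674182/2391313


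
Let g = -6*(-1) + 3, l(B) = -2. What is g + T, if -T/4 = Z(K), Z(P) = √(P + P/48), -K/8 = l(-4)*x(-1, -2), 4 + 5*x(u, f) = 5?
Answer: 9 - 28*√15/15 ≈ 1.7704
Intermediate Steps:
x(u, f) = ⅕ (x(u, f) = -⅘ + (⅕)*5 = -⅘ + 1 = ⅕)
g = 9 (g = 6 + 3 = 9)
K = 16/5 (K = -(-16)/5 = -8*(-⅖) = 16/5 ≈ 3.2000)
Z(P) = 7*√3*√P/12 (Z(P) = √(P + P*(1/48)) = √(P + P/48) = √(49*P/48) = 7*√3*√P/12)
T = -28*√15/15 (T = -7*√3*√(16/5)/3 = -7*√3*4*√5/5/3 = -28*√15/15 ≈ -7.2296)
g + T = 9 - 28*√15/15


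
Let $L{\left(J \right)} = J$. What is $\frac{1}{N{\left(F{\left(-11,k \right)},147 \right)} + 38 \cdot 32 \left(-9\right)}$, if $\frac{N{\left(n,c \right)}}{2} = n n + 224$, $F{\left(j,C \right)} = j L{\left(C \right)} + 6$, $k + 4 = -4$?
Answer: $\frac{1}{7176} \approx 0.00013935$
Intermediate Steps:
$k = -8$ ($k = -4 - 4 = -8$)
$F{\left(j,C \right)} = 6 + C j$ ($F{\left(j,C \right)} = j C + 6 = C j + 6 = 6 + C j$)
$N{\left(n,c \right)} = 448 + 2 n^{2}$ ($N{\left(n,c \right)} = 2 \left(n n + 224\right) = 2 \left(n^{2} + 224\right) = 2 \left(224 + n^{2}\right) = 448 + 2 n^{2}$)
$\frac{1}{N{\left(F{\left(-11,k \right)},147 \right)} + 38 \cdot 32 \left(-9\right)} = \frac{1}{\left(448 + 2 \left(6 - -88\right)^{2}\right) + 38 \cdot 32 \left(-9\right)} = \frac{1}{\left(448 + 2 \left(6 + 88\right)^{2}\right) + 1216 \left(-9\right)} = \frac{1}{\left(448 + 2 \cdot 94^{2}\right) - 10944} = \frac{1}{\left(448 + 2 \cdot 8836\right) - 10944} = \frac{1}{\left(448 + 17672\right) - 10944} = \frac{1}{18120 - 10944} = \frac{1}{7176}$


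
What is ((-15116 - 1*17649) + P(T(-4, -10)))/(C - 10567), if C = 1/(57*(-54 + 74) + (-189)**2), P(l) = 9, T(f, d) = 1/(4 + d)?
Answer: 603709458/194755093 ≈ 3.0998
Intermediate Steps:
C = 1/36861 (C = 1/(57*20 + 35721) = 1/(1140 + 35721) = 1/36861 ≈ 2.7129e-5)
((-15116 - 1*17649) + P(T(-4, -10)))/(C - 10567) = ((-15116 - 1*17649) + 9)/(1/36861 - 10567) = ((-15116 - 17649) + 9)/(-389510186/36861) = (-32765 + 9)*(-36861/389510186) = -32756*(-36861/389510186) = 603709458/194755093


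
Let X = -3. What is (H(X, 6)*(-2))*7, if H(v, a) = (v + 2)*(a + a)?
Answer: 168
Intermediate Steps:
H(v, a) = 2*a*(2 + v) (H(v, a) = (2 + v)*(2*a) = 2*a*(2 + v))
(H(X, 6)*(-2))*7 = ((2*6*(2 - 3))*(-2))*7 = ((2*6*(-1))*(-2))*7 = -12*(-2)*7 = 24*7 = 168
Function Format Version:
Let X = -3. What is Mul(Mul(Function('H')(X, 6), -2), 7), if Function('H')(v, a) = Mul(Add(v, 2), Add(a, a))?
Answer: 168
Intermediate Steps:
Function('H')(v, a) = Mul(2, a, Add(2, v)) (Function('H')(v, a) = Mul(Add(2, v), Mul(2, a)) = Mul(2, a, Add(2, v)))
Mul(Mul(Function('H')(X, 6), -2), 7) = Mul(Mul(Mul(2, 6, Add(2, -3)), -2), 7) = Mul(Mul(Mul(2, 6, -1), -2), 7) = Mul(Mul(-12, -2), 7) = Mul(24, 7) = 168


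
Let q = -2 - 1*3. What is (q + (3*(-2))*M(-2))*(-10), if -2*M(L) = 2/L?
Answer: 80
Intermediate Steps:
M(L) = -1/L
q = -5 (q = -2 - 3 = -5)
(q + (3*(-2))*M(-2))*(-10) = (-5 + (3*(-2))*(-1/(-2)))*(-10) = (-5 - (-6)*(-1)/2)*(-10) = (-5 - 6*1/2)*(-10) = (-5 - 3)*(-10) = -8*(-10) = 80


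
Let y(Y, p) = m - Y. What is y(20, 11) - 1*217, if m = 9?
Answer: -228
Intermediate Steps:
y(Y, p) = 9 - Y
y(20, 11) - 1*217 = (9 - 1*20) - 1*217 = (9 - 20) - 217 = -11 - 217 = -228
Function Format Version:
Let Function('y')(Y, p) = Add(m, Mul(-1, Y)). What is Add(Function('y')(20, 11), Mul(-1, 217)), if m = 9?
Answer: -228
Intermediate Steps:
Function('y')(Y, p) = Add(9, Mul(-1, Y))
Add(Function('y')(20, 11), Mul(-1, 217)) = Add(Add(9, Mul(-1, 20)), Mul(-1, 217)) = Add(Add(9, -20), -217) = Add(-11, -217) = -228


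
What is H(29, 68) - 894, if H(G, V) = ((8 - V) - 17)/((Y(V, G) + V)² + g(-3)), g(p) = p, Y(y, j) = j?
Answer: -8409041/9406 ≈ -894.01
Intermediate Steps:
H(G, V) = (-9 - V)/(-3 + (G + V)²) (H(G, V) = ((8 - V) - 17)/((G + V)² - 3) = (-9 - V)/(-3 + (G + V)²))
H(29, 68) - 894 = (-9 - 1*68)/(-3 + (29 + 68)²) - 894 = (-9 - 68)/(-3 + 97²) - 894 = -77/(-3 + 9409) - 894 = -77/9406 - 894 = -8409041/9406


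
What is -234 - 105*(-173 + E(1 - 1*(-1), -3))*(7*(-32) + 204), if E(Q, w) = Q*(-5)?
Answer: -384534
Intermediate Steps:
E(Q, w) = -5*Q
-234 - 105*(-173 + E(1 - 1*(-1), -3))*(7*(-32) + 204) = -234 - 105*(-173 - 5*(1 - 1*(-1)))*(7*(-32) + 204) = -234 - 105*(-173 - 5*(1 + 1))*(-224 + 204) = -234 - 105*(-173 - 5*2)*(-20) = -234 - 105*(-173 - 10)*(-20) = -234 - (-19215)*(-20) = -234 - 105*3660 = -234 - 384300 = -384534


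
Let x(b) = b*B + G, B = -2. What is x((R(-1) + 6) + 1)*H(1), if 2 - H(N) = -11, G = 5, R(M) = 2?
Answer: -169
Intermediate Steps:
H(N) = 13 (H(N) = 2 - 1*(-11) = 2 + 11 = 13)
x(b) = 5 - 2*b (x(b) = b*(-2) + 5 = -2*b + 5 = 5 - 2*b)
x((R(-1) + 6) + 1)*H(1) = (5 - 2*((2 + 6) + 1))*13 = (5 - 2*(8 + 1))*13 = (5 - 2*9)*13 = (5 - 18)*13 = -13*13 = -169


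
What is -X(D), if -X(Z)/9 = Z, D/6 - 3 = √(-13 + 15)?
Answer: 162 + 54*√2 ≈ 238.37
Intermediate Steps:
D = 18 + 6*√2 (D = 18 + 6*√(-13 + 15) = 18 + 6*√2 ≈ 26.485)
X(Z) = -9*Z
-X(D) = -(-9)*(18 + 6*√2) = -(-162 - 54*√2) = 162 + 54*√2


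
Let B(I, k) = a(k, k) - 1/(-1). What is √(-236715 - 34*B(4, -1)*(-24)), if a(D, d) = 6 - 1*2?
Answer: I*√232635 ≈ 482.32*I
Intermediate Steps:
a(D, d) = 4 (a(D, d) = 6 - 2 = 4)
B(I, k) = 5 (B(I, k) = 4 - 1/(-1) = 4 - 1*(-1) = 4 + 1 = 5)
√(-236715 - 34*B(4, -1)*(-24)) = √(-236715 - 34*5*(-24)) = √(-236715 - 170*(-24)) = √(-236715 + 4080) = √(-232635) = I*√232635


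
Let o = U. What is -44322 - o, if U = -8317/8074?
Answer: -357847511/8074 ≈ -44321.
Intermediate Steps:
U = -8317/8074 (U = -8317*1/8074 = -8317/8074 ≈ -1.0301)
o = -8317/8074 ≈ -1.0301
-44322 - o = -44322 - 1*(-8317/8074) = -44322 + 8317/8074 = -357847511/8074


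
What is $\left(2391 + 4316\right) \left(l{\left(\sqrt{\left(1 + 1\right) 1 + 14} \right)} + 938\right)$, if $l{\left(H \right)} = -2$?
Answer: $6277752$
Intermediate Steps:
$\left(2391 + 4316\right) \left(l{\left(\sqrt{\left(1 + 1\right) 1 + 14} \right)} + 938\right) = \left(2391 + 4316\right) \left(-2 + 938\right) = 6707 \cdot 936 = 6277752$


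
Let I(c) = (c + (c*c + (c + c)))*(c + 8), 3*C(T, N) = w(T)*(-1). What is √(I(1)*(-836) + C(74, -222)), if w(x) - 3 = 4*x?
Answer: I*√271761/3 ≈ 173.77*I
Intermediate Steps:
w(x) = 3 + 4*x
C(T, N) = -1 - 4*T/3 (C(T, N) = ((3 + 4*T)*(-1))/3 = (-3 - 4*T)/3 = -1 - 4*T/3)
I(c) = (8 + c)*(c² + 3*c) (I(c) = (c + (c² + 2*c))*(8 + c) = (c² + 3*c)*(8 + c) = (8 + c)*(c² + 3*c))
√(I(1)*(-836) + C(74, -222)) = √((1*(24 + 1² + 11*1))*(-836) + (-1 - 4/3*74)) = √((1*(24 + 1 + 11))*(-836) + (-1 - 296/3)) = √((1*36)*(-836) - 299/3) = √(36*(-836) - 299/3) = √(-30096 - 299/3) = √(-90587/3) = I*√271761/3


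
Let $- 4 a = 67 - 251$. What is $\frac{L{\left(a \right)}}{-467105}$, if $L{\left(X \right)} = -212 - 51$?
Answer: $\frac{263}{467105} \approx 0.00056304$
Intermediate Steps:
$a = 46$ ($a = - \frac{67 - 251}{4} = \left(- \frac{1}{4}\right) \left(-184\right) = 46$)
$L{\left(X \right)} = -263$ ($L{\left(X \right)} = -212 - 51 = -263$)
$\frac{L{\left(a \right)}}{-467105} = - \frac{263}{-467105} = \left(-263\right) \left(- \frac{1}{467105}\right) = \frac{263}{467105}$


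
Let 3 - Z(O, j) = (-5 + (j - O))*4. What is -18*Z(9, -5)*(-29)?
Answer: 41238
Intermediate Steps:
Z(O, j) = 23 - 4*j + 4*O (Z(O, j) = 3 - (-5 + (j - O))*4 = 3 - (-5 + j - O)*4 = 3 - (-20 - 4*O + 4*j) = 3 + (20 - 4*j + 4*O) = 23 - 4*j + 4*O)
-18*Z(9, -5)*(-29) = -18*(23 - 4*(-5) + 4*9)*(-29) = -18*(23 + 20 + 36)*(-29) = -18*79*(-29) = -1422*(-29) = 41238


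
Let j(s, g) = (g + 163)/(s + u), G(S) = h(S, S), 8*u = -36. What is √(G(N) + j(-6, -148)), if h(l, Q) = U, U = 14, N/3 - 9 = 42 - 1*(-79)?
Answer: 2*√154/7 ≈ 3.5456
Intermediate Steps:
N = 390 (N = 27 + 3*(42 - 1*(-79)) = 27 + 3*(42 + 79) = 27 + 3*121 = 27 + 363 = 390)
u = -9/2 (u = (⅛)*(-36) = -9/2 ≈ -4.5000)
h(l, Q) = 14
G(S) = 14
j(s, g) = (163 + g)/(-9/2 + s) (j(s, g) = (g + 163)/(s - 9/2) = (163 + g)/(-9/2 + s))
√(G(N) + j(-6, -148)) = √(14 + 2*(163 - 148)/(-9 + 2*(-6))) = √(14 + 2*15/(-9 - 12)) = √(14 + 2*15/(-21)) = √(14 + 2*(-1/21)*15) = √(14 - 10/7) = √(88/7) = 2*√154/7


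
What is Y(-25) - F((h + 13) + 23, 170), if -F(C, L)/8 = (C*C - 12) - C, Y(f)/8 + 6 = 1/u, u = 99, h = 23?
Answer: 2695976/99 ≈ 27232.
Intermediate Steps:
Y(f) = -4744/99 (Y(f) = -48 + 8/99 = -4744/99)
F(C, L) = 96 - 8*C² + 8*C (F(C, L) = -8*((C*C - 12) - C) = -8*((C² - 12) - C) = -8*((-12 + C²) - C) = -8*(-12 + C² - C) = 96 - 8*C² + 8*C)
Y(-25) - F((h + 13) + 23, 170) = -4744/99 - (96 - 8*((23 + 13) + 23)² + 8*((23 + 13) + 23)) = -4744/99 - (96 - 8*(36 + 23)² + 8*(36 + 23)) = -4744/99 - (96 - 8*59² + 8*59) = -4744/99 - (96 - 8*3481 + 472) = -4744/99 - (96 - 27848 + 472) = -4744/99 - 1*(-27280) = -4744/99 + 27280 = 2695976/99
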